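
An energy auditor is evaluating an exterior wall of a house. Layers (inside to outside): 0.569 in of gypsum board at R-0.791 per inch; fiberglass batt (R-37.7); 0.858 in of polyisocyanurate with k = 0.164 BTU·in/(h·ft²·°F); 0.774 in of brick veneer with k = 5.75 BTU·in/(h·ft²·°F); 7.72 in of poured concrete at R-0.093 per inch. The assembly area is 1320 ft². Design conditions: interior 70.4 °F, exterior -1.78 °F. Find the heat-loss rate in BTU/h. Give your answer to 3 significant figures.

2150 BTU/h

0.569 × 0.791 = 0.4501
0.858/0.164 = 5.232
0.774/5.75 = 0.1346
7.72 × 0.093 = 0.718
R_total = 0.4501 + 37.7 + 5.232 + 0.1346 + 0.718 = 44.23 ft²·°F·h/BTU
Q = A·ΔT/R = 1320 × (70.4 − (-1.78)) / 44.23 = 2154 BTU/h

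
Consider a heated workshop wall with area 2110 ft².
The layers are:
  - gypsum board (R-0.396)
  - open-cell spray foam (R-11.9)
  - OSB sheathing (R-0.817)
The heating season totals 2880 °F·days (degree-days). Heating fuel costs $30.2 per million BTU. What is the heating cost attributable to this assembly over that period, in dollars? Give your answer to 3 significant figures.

336 dollars

R_total = 0.396 + 11.9 + 0.817 = 13.11 ft²·°F·h/BTU
E = A × HDD × 24 / R = 2110 × 2880 × 24 / 13.11 = 11120000 BTU
Cost = 11120000/10⁶ × 30.2 = $335.9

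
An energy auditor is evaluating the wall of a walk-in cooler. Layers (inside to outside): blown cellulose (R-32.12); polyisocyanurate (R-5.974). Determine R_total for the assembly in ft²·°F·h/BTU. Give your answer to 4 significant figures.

R_total = 32.12 + 5.974 = 38.094 ft²·°F·h/BTU

38.09 ft²·°F·h/BTU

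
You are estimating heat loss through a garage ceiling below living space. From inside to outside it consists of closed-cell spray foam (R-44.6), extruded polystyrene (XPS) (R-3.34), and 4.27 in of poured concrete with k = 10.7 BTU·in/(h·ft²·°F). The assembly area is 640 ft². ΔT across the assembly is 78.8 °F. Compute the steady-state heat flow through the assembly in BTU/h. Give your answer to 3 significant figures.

1040 BTU/h

4.27/10.7 = 0.3991
R_total = 44.6 + 3.34 + 0.3991 = 48.34 ft²·°F·h/BTU
Q = A·ΔT/R = 640 × 78.8 / 48.34 = 1043 BTU/h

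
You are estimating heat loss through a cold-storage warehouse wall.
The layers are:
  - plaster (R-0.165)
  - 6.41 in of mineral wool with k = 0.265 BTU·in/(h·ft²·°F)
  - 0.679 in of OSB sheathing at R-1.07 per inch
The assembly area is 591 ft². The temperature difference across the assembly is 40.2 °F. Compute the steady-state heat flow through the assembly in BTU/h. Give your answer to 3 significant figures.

947 BTU/h

6.41/0.265 = 24.19
0.679 × 1.07 = 0.7265
R_total = 0.165 + 24.19 + 0.7265 = 25.08 ft²·°F·h/BTU
Q = A·ΔT/R = 591 × 40.2 / 25.08 = 947.3 BTU/h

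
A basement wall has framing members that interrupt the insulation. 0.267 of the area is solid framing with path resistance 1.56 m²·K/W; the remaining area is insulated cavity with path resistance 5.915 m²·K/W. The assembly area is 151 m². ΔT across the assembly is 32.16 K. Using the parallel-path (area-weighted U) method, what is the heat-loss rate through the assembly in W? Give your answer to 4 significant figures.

U_eff = 0.733/5.915 + 0.267/1.56 = 0.12392 + 0.17115 = 0.29508
R_eff = 1/U_eff = 3.389 m²·K/W
Q = 151 × 32.16 / 3.389 = 1432.9 W

1433 W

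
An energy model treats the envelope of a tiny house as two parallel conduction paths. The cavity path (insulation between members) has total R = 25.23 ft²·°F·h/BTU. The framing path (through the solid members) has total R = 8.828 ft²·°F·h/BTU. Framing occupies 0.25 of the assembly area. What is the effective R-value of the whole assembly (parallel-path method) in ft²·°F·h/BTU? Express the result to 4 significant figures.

U_eff = 0.75/25.23 + 0.25/8.828 = 0.029727 + 0.028319 = 0.058046
R_eff = 1/U_eff = 17.228 ft²·°F·h/BTU

17.23 ft²·°F·h/BTU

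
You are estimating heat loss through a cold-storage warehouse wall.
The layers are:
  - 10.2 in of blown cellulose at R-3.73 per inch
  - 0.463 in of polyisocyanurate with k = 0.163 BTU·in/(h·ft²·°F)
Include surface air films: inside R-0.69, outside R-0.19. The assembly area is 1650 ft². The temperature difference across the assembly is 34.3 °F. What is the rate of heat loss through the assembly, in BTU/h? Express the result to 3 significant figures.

10.2 × 3.73 = 38.05
0.463/0.163 = 2.84
R_total = 0.69 + 38.05 + 2.84 + 0.19 = 41.77 ft²·°F·h/BTU
Q = A·ΔT/R = 1650 × 34.3 / 41.77 = 1355 BTU/h

1360 BTU/h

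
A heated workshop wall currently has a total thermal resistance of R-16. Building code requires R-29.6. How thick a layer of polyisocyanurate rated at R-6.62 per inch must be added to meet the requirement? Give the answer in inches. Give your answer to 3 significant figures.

2.05 in

ΔR = 29.6 − 16 = 13.6 ft²·°F·h/BTU
L = ΔR / (R/in) = 13.6/6.62 = 2.054 in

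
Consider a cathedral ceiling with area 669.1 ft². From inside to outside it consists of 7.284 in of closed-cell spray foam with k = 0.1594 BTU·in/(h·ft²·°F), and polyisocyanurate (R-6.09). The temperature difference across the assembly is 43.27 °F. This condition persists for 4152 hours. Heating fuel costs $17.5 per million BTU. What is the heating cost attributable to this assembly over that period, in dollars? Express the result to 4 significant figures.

7.284/0.1594 = 45.696
R_total = 45.696 + 6.09 = 51.786 ft²·°F·h/BTU
Q = 669.1 × 43.27 / 51.786 = 559.07 BTU/h
E = 559.07 × 4152 = 2321200 BTU
Cost = 2321200/10⁶ × 17.5 = $40.622

40.62 dollars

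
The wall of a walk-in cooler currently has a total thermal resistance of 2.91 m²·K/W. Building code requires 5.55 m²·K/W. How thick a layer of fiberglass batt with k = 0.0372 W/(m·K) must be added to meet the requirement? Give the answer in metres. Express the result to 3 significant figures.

0.0982 m

ΔR = 5.55 − 2.91 = 2.64 m²·K/W
L = ΔR × k = 2.64 × 0.0372 = 0.09821 m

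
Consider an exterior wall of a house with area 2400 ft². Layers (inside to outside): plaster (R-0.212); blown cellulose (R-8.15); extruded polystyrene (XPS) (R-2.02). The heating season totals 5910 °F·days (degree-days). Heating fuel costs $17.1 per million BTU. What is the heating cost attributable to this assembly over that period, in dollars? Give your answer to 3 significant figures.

561 dollars

R_total = 0.212 + 8.15 + 2.02 = 10.38 ft²·°F·h/BTU
E = A × HDD × 24 / R = 2400 × 5910 × 24 / 10.38 = 32790000 BTU
Cost = 32790000/10⁶ × 17.1 = $560.7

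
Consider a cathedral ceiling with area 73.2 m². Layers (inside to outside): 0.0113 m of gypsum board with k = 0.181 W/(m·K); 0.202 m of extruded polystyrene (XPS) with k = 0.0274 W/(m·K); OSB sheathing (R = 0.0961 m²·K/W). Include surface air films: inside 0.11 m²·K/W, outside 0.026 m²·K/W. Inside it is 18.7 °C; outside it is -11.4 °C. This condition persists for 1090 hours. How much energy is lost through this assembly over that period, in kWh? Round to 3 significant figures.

0.0113/0.181 = 0.06243
0.202/0.0274 = 7.372
R_total = 0.11 + 0.06243 + 7.372 + 0.0961 + 0.026 = 7.667 m²·K/W
Q = 73.2 × (18.7 − (-11.4)) / 7.667 = 287.4 W
E = 287.4 W × 1090 h / 1000 = 313.2 kWh

313 kWh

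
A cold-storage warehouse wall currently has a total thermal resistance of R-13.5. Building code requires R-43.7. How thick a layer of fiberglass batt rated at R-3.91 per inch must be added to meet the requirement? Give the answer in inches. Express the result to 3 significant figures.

7.72 in

ΔR = 43.7 − 13.5 = 30.2 ft²·°F·h/BTU
L = ΔR / (R/in) = 30.2/3.91 = 7.724 in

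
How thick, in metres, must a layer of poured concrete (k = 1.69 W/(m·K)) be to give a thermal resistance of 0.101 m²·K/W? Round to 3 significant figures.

0.171 m

L = R·k = 0.101 × 1.69 = 0.1707 m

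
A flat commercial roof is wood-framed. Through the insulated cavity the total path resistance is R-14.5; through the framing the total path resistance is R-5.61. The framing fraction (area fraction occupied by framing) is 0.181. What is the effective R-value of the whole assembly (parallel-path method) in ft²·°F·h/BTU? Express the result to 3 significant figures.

11.3 ft²·°F·h/BTU

U_eff = 0.819/14.5 + 0.181/5.61 = 0.05648 + 0.03226 = 0.08875
R_eff = 1/U_eff = 11.27 ft²·°F·h/BTU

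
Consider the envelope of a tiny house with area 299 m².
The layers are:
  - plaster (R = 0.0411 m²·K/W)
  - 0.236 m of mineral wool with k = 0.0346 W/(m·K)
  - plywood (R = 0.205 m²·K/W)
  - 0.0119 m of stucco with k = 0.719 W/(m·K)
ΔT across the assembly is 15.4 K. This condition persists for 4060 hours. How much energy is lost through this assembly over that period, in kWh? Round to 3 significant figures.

2640 kWh

0.236/0.0346 = 6.821
0.0119/0.719 = 0.01655
R_total = 0.0411 + 6.821 + 0.205 + 0.01655 = 7.083 m²·K/W
Q = 299 × 15.4 / 7.083 = 650 W
E = 650 W × 4060 h / 1000 = 2639 kWh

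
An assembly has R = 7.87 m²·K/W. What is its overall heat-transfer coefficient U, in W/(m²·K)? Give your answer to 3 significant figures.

U = 1/R = 1/7.87 = 0.1271

0.127 W/(m²·K)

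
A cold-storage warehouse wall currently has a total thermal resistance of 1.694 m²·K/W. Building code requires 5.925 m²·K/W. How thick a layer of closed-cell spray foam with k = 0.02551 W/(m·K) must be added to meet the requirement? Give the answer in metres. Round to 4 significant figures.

ΔR = 5.925 − 1.694 = 4.231 m²·K/W
L = ΔR × k = 4.231 × 0.02551 = 0.10793 m

0.1079 m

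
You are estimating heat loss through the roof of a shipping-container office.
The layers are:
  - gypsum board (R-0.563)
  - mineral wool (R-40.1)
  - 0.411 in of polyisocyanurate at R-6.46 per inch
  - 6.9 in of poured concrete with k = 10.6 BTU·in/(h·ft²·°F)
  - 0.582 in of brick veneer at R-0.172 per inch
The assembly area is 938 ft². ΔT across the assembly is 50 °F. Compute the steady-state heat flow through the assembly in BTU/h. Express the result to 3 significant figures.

0.411 × 6.46 = 2.655
6.9/10.6 = 0.6509
0.582 × 0.172 = 0.1001
R_total = 0.563 + 40.1 + 2.655 + 0.6509 + 0.1001 = 44.07 ft²·°F·h/BTU
Q = A·ΔT/R = 938 × 50 / 44.07 = 1064 BTU/h

1060 BTU/h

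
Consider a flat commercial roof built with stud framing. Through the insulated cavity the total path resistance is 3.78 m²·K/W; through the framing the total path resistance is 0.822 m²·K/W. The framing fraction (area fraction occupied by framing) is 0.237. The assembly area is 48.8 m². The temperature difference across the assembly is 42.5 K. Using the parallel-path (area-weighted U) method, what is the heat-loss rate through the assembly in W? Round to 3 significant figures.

1020 W

U_eff = 0.763/3.78 + 0.237/0.822 = 0.2019 + 0.2883 = 0.4902
R_eff = 1/U_eff = 2.04 m²·K/W
Q = 48.8 × 42.5 / 2.04 = 1017 W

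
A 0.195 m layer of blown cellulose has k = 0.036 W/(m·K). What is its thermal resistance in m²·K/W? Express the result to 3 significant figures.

R = L/k = 0.195/0.036 = 5.417 m²·K/W

5.42 m²·K/W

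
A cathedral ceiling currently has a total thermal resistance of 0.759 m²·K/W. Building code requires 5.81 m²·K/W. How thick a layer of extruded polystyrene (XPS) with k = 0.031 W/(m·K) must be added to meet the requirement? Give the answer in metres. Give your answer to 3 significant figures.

0.157 m

ΔR = 5.81 − 0.759 = 5.051 m²·K/W
L = ΔR × k = 5.051 × 0.031 = 0.1566 m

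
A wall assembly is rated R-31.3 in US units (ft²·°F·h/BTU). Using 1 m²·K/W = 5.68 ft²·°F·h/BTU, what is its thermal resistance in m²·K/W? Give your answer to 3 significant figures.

R_SI = 31.3/5.68 = 5.511

5.51 m²·K/W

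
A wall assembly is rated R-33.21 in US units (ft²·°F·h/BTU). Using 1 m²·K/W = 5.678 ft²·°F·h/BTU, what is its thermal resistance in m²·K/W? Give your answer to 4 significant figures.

5.849 m²·K/W

R_SI = 33.21/5.678 = 5.8489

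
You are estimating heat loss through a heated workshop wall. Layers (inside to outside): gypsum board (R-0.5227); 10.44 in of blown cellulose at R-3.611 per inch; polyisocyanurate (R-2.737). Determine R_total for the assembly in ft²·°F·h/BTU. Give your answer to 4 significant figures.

40.96 ft²·°F·h/BTU

10.44 × 3.611 = 37.699
R_total = 0.5227 + 37.699 + 2.737 = 40.959 ft²·°F·h/BTU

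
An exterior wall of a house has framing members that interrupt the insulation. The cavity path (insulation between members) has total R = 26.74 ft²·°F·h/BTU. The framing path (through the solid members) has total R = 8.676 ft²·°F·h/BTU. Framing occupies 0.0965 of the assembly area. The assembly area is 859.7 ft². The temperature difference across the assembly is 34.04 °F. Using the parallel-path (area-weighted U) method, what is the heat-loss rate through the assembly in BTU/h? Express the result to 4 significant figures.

1314 BTU/h

U_eff = 0.9035/26.74 + 0.0965/8.676 = 0.033788 + 0.011123 = 0.044911
R_eff = 1/U_eff = 22.266 ft²·°F·h/BTU
Q = 859.7 × 34.04 / 22.266 = 1314.3 BTU/h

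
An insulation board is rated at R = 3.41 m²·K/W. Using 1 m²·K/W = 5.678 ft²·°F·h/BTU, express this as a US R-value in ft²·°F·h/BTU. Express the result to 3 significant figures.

R_US = 3.41 × 5.678 = 19.36

19.4 ft²·°F·h/BTU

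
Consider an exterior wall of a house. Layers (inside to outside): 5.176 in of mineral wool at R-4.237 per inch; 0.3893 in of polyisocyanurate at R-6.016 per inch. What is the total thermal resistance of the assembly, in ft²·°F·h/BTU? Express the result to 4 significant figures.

24.27 ft²·°F·h/BTU

5.176 × 4.237 = 21.931
0.3893 × 6.016 = 2.342
R_total = 21.931 + 2.342 = 24.273 ft²·°F·h/BTU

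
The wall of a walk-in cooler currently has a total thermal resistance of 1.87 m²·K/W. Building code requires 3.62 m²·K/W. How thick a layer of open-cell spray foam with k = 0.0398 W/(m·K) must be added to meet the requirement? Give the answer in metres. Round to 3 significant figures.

ΔR = 3.62 − 1.87 = 1.75 m²·K/W
L = ΔR × k = 1.75 × 0.0398 = 0.06965 m

0.0697 m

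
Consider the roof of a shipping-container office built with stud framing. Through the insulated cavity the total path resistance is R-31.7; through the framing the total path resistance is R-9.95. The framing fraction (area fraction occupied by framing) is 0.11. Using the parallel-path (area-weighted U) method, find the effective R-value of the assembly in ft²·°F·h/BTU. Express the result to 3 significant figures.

U_eff = 0.89/31.7 + 0.11/9.95 = 0.02808 + 0.01106 = 0.03913
R_eff = 1/U_eff = 25.56 ft²·°F·h/BTU

25.6 ft²·°F·h/BTU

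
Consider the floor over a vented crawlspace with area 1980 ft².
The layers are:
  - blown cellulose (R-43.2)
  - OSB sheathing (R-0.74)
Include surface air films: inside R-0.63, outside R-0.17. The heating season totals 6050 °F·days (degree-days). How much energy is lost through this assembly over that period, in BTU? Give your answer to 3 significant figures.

6430000 BTU

R_total = 0.63 + 43.2 + 0.74 + 0.17 = 44.74 ft²·°F·h/BTU
E = A × HDD × 24 / R = 1980 × 6050 × 24 / 44.74 = 6426000 BTU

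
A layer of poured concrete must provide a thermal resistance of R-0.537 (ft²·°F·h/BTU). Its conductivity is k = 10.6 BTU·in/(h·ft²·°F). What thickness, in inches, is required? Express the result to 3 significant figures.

L = R × k = 0.537 × 10.6 = 5.692 in

5.69 in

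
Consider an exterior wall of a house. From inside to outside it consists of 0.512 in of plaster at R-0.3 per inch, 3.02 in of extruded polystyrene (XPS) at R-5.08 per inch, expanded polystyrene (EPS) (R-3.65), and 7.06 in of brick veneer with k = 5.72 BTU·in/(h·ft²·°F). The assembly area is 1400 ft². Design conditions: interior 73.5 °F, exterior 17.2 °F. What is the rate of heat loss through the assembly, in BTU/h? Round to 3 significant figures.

3870 BTU/h

0.512 × 0.3 = 0.1536
3.02 × 5.08 = 15.34
7.06/5.72 = 1.234
R_total = 0.1536 + 15.34 + 3.65 + 1.234 = 20.38 ft²·°F·h/BTU
Q = A·ΔT/R = 1400 × (73.5 − 17.2) / 20.38 = 3868 BTU/h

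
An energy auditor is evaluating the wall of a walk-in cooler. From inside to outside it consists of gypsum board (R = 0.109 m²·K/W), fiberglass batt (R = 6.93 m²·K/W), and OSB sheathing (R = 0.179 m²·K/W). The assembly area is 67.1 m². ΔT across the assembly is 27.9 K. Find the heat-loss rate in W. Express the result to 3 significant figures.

259 W

R_total = 0.109 + 6.93 + 0.179 = 7.218 m²·K/W
Q = A·ΔT/R = 67.1 × 27.9 / 7.218 = 259.4 W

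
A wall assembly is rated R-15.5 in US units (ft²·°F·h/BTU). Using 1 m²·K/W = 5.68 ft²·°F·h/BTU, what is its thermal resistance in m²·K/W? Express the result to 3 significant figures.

R_SI = 15.5/5.68 = 2.729

2.73 m²·K/W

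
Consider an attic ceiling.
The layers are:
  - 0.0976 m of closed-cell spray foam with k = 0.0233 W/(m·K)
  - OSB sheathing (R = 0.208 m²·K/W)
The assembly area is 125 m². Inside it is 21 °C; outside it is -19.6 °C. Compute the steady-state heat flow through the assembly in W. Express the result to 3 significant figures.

1150 W

0.0976/0.0233 = 4.189
R_total = 4.189 + 0.208 = 4.397 m²·K/W
Q = A·ΔT/R = 125 × (21 − (-19.6)) / 4.397 = 1154 W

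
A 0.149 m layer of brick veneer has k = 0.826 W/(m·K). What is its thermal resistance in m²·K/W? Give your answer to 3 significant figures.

0.180 m²·K/W

R = L/k = 0.149/0.826 = 0.1804 m²·K/W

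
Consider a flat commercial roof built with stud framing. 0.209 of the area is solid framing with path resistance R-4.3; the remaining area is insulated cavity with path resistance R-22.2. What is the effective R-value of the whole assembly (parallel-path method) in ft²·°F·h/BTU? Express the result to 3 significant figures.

11.9 ft²·°F·h/BTU

U_eff = 0.791/22.2 + 0.209/4.3 = 0.03563 + 0.0486 = 0.08424
R_eff = 1/U_eff = 11.87 ft²·°F·h/BTU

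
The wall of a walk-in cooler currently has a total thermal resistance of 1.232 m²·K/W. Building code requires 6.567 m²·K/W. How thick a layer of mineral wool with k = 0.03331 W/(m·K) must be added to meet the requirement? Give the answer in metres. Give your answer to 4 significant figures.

ΔR = 6.567 − 1.232 = 5.335 m²·K/W
L = ΔR × k = 5.335 × 0.03331 = 0.17771 m

0.1777 m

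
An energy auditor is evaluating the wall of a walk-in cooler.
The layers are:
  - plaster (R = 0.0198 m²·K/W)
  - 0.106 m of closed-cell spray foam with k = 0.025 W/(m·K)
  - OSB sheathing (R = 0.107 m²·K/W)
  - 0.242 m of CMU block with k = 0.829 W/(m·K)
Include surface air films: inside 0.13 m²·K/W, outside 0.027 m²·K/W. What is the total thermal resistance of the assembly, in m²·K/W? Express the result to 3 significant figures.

0.106/0.025 = 4.24
0.242/0.829 = 0.2919
R_total = 0.13 + 0.0198 + 4.24 + 0.107 + 0.2919 + 0.027 = 4.816 m²·K/W

4.82 m²·K/W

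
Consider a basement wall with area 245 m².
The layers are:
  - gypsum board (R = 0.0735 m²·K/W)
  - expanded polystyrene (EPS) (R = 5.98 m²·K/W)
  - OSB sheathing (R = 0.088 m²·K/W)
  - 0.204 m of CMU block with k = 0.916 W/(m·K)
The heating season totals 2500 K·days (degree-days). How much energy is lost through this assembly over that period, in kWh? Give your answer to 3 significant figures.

2310 kWh

0.204/0.916 = 0.2227
R_total = 0.0735 + 5.98 + 0.088 + 0.2227 = 6.364 m²·K/W
E = A × HDD × 24 / R / 1000 = 245 × 2500 × 24 / 6.364 / 1000 = 2310 kWh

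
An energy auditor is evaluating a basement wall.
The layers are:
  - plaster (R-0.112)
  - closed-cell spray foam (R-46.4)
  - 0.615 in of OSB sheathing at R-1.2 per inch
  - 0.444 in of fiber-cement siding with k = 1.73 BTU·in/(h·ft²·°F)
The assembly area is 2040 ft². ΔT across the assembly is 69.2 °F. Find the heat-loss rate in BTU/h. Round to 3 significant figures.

2970 BTU/h

0.615 × 1.2 = 0.738
0.444/1.73 = 0.2566
R_total = 0.112 + 46.4 + 0.738 + 0.2566 = 47.51 ft²·°F·h/BTU
Q = A·ΔT/R = 2040 × 69.2 / 47.51 = 2972 BTU/h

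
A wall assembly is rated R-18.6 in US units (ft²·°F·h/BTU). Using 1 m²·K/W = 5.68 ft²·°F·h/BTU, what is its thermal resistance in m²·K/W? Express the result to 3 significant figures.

3.27 m²·K/W

R_SI = 18.6/5.68 = 3.275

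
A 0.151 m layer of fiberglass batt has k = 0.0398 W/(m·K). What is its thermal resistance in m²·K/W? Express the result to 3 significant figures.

3.79 m²·K/W

R = L/k = 0.151/0.0398 = 3.794 m²·K/W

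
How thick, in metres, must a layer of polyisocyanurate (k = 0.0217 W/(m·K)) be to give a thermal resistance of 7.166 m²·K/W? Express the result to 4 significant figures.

0.1555 m

L = R·k = 7.166 × 0.0217 = 0.1555 m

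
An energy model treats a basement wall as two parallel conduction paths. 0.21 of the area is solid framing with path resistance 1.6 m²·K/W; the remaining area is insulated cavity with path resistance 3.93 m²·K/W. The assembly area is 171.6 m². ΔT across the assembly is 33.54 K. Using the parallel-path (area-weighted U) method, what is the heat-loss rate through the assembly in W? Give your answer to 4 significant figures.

U_eff = 0.79/3.93 + 0.21/1.6 = 0.20102 + 0.13125 = 0.33227
R_eff = 1/U_eff = 3.0096 m²·K/W
Q = 171.6 × 33.54 / 3.0096 = 1912.4 W

1912 W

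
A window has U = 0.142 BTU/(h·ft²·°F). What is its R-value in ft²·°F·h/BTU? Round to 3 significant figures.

7.04 ft²·°F·h/BTU

R = 1/U = 1/0.142 = 7.042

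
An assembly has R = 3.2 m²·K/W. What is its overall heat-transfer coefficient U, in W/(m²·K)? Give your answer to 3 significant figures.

0.312 W/(m²·K)

U = 1/R = 1/3.2 = 0.3125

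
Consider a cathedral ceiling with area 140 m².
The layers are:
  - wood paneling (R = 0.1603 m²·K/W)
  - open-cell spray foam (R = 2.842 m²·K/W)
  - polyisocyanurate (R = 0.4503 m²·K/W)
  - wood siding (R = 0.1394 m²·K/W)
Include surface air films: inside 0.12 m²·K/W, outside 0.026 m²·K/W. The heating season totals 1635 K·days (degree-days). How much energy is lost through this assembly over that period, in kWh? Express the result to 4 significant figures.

R_total = 0.12 + 0.1603 + 2.842 + 0.4503 + 0.1394 + 0.026 = 3.738 m²·K/W
E = A × HDD × 24 / R / 1000 = 140 × 1635 × 24 / 3.738 / 1000 = 1469.7 kWh

1470 kWh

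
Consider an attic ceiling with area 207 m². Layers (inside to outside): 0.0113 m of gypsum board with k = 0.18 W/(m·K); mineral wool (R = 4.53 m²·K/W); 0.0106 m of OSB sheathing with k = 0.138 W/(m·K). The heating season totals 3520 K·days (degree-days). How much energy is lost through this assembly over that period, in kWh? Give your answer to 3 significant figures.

3740 kWh

0.0113/0.18 = 0.06278
0.0106/0.138 = 0.07681
R_total = 0.06278 + 4.53 + 0.07681 = 4.67 m²·K/W
E = A × HDD × 24 / R / 1000 = 207 × 3520 × 24 / 4.67 / 1000 = 3745 kWh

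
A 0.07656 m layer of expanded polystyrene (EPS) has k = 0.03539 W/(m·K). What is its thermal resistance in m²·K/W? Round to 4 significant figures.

R = L/k = 0.07656/0.03539 = 2.1633 m²·K/W

2.163 m²·K/W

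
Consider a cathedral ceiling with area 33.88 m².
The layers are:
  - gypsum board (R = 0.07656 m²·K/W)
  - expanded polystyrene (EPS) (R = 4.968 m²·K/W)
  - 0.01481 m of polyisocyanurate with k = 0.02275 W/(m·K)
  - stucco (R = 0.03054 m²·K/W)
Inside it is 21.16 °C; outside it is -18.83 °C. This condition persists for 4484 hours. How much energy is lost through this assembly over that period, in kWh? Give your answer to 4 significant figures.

1061 kWh

0.01481/0.02275 = 0.65099
R_total = 0.07656 + 4.968 + 0.65099 + 0.03054 = 5.7261 m²·K/W
Q = 33.88 × (21.16 − (-18.83)) / 5.7261 = 236.61 W
E = 236.61 W × 4484 h / 1000 = 1061 kWh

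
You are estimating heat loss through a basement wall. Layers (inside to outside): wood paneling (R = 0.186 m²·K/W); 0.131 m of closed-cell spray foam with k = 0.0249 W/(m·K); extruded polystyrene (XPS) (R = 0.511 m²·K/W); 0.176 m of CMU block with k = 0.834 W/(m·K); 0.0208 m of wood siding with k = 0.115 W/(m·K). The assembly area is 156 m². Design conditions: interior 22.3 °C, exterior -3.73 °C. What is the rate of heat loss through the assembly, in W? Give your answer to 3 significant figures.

0.131/0.0249 = 5.261
0.176/0.834 = 0.211
0.0208/0.115 = 0.1809
R_total = 0.186 + 5.261 + 0.511 + 0.211 + 0.1809 = 6.35 m²·K/W
Q = A·ΔT/R = 156 × (22.3 − (-3.73)) / 6.35 = 639.5 W

639 W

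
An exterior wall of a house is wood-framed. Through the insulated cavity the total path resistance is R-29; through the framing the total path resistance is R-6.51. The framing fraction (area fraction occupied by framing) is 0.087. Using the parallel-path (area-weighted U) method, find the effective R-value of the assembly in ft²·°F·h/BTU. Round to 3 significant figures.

U_eff = 0.913/29 + 0.087/6.51 = 0.03148 + 0.01336 = 0.04485
R_eff = 1/U_eff = 22.3 ft²·°F·h/BTU

22.3 ft²·°F·h/BTU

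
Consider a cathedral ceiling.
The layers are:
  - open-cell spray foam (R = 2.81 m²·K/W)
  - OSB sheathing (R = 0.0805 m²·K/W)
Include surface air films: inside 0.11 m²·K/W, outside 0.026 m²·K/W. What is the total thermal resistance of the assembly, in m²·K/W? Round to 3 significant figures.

R_total = 0.11 + 2.81 + 0.0805 + 0.026 = 3.026 m²·K/W

3.03 m²·K/W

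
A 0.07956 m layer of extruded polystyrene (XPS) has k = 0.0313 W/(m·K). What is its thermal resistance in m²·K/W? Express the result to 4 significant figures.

R = L/k = 0.07956/0.0313 = 2.5419 m²·K/W

2.542 m²·K/W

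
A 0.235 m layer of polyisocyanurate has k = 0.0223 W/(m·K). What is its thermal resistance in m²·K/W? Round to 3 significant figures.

R = L/k = 0.235/0.0223 = 10.54 m²·K/W

10.5 m²·K/W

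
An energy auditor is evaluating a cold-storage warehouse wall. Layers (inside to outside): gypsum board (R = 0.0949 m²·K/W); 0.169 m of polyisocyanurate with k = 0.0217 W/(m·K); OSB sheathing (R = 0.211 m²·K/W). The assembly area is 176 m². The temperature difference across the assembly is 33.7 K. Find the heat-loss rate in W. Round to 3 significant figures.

733 W

0.169/0.0217 = 7.788
R_total = 0.0949 + 7.788 + 0.211 = 8.094 m²·K/W
Q = A·ΔT/R = 176 × 33.7 / 8.094 = 732.8 W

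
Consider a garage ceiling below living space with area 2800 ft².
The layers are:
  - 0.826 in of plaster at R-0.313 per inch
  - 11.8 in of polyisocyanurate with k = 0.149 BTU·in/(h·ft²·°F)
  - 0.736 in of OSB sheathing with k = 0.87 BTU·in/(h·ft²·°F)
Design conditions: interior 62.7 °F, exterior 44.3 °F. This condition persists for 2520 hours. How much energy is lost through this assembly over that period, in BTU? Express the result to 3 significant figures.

0.826 × 0.313 = 0.2585
11.8/0.149 = 79.19
0.736/0.87 = 0.846
R_total = 0.2585 + 79.19 + 0.846 = 80.3 ft²·°F·h/BTU
Q = 2800 × (62.7 − 44.3) / 80.3 = 641.6 BTU/h
E = 641.6 × 2520 = 1617000 BTU

1620000 BTU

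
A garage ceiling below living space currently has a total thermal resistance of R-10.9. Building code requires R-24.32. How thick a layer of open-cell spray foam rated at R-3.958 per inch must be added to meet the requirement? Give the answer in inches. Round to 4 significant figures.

3.391 in

ΔR = 24.32 − 10.9 = 13.42 ft²·°F·h/BTU
L = ΔR / (R/in) = 13.42/3.958 = 3.3906 in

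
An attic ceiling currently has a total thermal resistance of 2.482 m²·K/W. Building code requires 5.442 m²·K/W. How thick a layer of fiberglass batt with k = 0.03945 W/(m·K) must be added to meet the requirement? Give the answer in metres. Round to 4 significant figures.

ΔR = 5.442 − 2.482 = 2.96 m²·K/W
L = ΔR × k = 2.96 × 0.03945 = 0.11677 m

0.1168 m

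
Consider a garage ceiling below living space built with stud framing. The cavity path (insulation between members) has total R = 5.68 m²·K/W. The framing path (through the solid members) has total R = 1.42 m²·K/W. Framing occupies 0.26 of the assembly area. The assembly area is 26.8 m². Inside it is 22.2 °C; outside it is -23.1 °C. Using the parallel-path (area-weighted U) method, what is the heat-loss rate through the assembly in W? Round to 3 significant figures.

U_eff = 0.74/5.68 + 0.26/1.42 = 0.1303 + 0.1831 = 0.3134
R_eff = 1/U_eff = 3.191 m²·K/W
Q = 26.8 × (22.2 − (-23.1)) / 3.191 = 380.5 W

380 W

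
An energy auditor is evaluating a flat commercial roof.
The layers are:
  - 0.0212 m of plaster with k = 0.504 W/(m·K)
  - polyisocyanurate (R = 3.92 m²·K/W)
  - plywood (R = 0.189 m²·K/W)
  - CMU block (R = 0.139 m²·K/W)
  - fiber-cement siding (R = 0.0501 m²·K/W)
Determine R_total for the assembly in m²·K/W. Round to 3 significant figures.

0.0212/0.504 = 0.04206
R_total = 0.04206 + 3.92 + 0.189 + 0.139 + 0.0501 = 4.34 m²·K/W

4.34 m²·K/W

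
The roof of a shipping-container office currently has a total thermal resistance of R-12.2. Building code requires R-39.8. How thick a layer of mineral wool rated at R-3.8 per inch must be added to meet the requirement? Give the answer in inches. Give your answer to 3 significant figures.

7.26 in

ΔR = 39.8 − 12.2 = 27.6 ft²·°F·h/BTU
L = ΔR / (R/in) = 27.6/3.8 = 7.263 in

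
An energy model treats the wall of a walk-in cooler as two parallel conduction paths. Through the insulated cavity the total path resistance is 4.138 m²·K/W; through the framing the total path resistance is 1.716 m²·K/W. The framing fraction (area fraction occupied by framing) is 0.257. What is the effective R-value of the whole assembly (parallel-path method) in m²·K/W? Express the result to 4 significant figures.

3.037 m²·K/W

U_eff = 0.743/4.138 + 0.257/1.716 = 0.17956 + 0.14977 = 0.32932
R_eff = 1/U_eff = 3.0365 m²·K/W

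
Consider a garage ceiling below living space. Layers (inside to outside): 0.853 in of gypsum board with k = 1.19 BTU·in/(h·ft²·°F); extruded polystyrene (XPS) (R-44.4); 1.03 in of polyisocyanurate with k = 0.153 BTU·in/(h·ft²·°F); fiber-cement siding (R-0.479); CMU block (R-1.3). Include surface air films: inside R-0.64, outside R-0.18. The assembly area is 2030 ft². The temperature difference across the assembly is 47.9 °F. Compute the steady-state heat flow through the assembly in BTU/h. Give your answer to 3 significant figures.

1790 BTU/h

0.853/1.19 = 0.7168
1.03/0.153 = 6.732
R_total = 0.64 + 0.7168 + 44.4 + 6.732 + 0.479 + 1.3 + 0.18 = 54.45 ft²·°F·h/BTU
Q = A·ΔT/R = 2030 × 47.9 / 54.45 = 1786 BTU/h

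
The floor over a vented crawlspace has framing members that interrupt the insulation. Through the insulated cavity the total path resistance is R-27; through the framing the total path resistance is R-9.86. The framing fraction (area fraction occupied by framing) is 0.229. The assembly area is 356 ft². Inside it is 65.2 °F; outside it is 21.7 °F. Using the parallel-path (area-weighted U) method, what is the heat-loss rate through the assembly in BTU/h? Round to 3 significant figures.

802 BTU/h

U_eff = 0.771/27 + 0.229/9.86 = 0.02856 + 0.02323 = 0.05178
R_eff = 1/U_eff = 19.31 ft²·°F·h/BTU
Q = 356 × (65.2 − 21.7) / 19.31 = 801.9 BTU/h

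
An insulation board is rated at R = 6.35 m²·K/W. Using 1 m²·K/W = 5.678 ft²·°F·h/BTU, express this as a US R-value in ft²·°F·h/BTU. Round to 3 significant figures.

36.1 ft²·°F·h/BTU

R_US = 6.35 × 5.678 = 36.06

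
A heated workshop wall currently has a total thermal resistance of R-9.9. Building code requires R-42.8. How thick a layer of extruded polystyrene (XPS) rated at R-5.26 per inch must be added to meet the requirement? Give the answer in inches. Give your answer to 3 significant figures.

6.25 in

ΔR = 42.8 − 9.9 = 32.9 ft²·°F·h/BTU
L = ΔR / (R/in) = 32.9/5.26 = 6.255 in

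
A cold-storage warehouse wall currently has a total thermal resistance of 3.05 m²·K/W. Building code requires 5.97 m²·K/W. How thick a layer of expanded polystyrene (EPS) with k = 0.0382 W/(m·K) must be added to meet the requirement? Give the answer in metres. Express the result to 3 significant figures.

ΔR = 5.97 − 3.05 = 2.92 m²·K/W
L = ΔR × k = 2.92 × 0.0382 = 0.1115 m

0.112 m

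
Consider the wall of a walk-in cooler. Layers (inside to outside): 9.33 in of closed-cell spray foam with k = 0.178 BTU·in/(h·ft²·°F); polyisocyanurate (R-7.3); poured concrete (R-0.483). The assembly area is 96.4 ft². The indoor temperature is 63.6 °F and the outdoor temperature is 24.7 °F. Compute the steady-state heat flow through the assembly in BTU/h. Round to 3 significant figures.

62.3 BTU/h

9.33/0.178 = 52.42
R_total = 52.42 + 7.3 + 0.483 = 60.2 ft²·°F·h/BTU
Q = A·ΔT/R = 96.4 × (63.6 − 24.7) / 60.2 = 62.29 BTU/h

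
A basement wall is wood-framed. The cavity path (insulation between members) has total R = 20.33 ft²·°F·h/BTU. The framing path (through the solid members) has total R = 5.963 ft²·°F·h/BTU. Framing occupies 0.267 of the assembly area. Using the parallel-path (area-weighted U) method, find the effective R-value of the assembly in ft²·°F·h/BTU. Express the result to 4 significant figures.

12.37 ft²·°F·h/BTU

U_eff = 0.733/20.33 + 0.267/5.963 = 0.036055 + 0.044776 = 0.080831
R_eff = 1/U_eff = 12.371 ft²·°F·h/BTU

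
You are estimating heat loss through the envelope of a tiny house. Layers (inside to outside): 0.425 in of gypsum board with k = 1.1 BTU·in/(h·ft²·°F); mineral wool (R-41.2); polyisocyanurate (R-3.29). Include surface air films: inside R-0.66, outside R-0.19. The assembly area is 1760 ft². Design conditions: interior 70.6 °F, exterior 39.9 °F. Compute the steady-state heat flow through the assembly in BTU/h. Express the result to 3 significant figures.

0.425/1.1 = 0.3864
R_total = 0.66 + 0.3864 + 41.2 + 3.29 + 0.19 = 45.73 ft²·°F·h/BTU
Q = A·ΔT/R = 1760 × (70.6 − 39.9) / 45.73 = 1182 BTU/h

1180 BTU/h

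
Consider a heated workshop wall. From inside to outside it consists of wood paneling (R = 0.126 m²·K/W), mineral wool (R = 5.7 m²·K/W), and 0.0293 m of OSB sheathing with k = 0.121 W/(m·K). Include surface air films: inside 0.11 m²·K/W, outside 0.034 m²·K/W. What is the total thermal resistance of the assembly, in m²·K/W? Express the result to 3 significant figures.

0.0293/0.121 = 0.2421
R_total = 0.11 + 0.126 + 5.7 + 0.2421 + 0.034 = 6.212 m²·K/W

6.21 m²·K/W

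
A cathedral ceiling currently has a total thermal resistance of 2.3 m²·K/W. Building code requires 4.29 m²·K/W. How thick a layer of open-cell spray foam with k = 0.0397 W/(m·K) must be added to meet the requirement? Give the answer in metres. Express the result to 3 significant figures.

ΔR = 4.29 − 2.3 = 1.99 m²·K/W
L = ΔR × k = 1.99 × 0.0397 = 0.079 m

0.0790 m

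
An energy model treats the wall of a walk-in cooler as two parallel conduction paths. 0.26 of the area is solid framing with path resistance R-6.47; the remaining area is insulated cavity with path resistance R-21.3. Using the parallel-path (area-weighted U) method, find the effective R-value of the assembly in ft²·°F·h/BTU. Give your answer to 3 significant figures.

13.3 ft²·°F·h/BTU

U_eff = 0.74/21.3 + 0.26/6.47 = 0.03474 + 0.04019 = 0.07493
R_eff = 1/U_eff = 13.35 ft²·°F·h/BTU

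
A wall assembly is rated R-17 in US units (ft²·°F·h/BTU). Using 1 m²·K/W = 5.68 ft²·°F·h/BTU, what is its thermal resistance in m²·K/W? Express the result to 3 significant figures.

R_SI = 17/5.68 = 2.993

2.99 m²·K/W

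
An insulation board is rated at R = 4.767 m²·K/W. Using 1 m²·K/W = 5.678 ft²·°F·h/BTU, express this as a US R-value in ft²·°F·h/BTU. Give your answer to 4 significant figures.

R_US = 4.767 × 5.678 = 27.067

27.07 ft²·°F·h/BTU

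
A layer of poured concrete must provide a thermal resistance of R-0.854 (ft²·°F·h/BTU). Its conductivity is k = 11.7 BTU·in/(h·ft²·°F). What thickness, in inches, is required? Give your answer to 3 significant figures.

9.99 in

L = R × k = 0.854 × 11.7 = 9.992 in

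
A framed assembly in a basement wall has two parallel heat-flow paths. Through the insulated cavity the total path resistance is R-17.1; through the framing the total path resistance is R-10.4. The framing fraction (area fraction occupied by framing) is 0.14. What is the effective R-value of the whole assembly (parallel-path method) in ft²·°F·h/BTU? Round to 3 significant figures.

15.7 ft²·°F·h/BTU

U_eff = 0.86/17.1 + 0.14/10.4 = 0.05029 + 0.01346 = 0.06375
R_eff = 1/U_eff = 15.69 ft²·°F·h/BTU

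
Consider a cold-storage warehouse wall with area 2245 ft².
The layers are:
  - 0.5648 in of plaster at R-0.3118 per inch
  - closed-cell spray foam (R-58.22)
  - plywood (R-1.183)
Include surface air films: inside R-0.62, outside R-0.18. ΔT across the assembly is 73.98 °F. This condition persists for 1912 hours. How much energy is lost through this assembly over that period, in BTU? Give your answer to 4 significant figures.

0.5648 × 0.3118 = 0.1761
R_total = 0.62 + 0.1761 + 58.22 + 1.183 + 0.18 = 60.379 ft²·°F·h/BTU
Q = 2245 × 73.98 / 60.379 = 2750.7 BTU/h
E = 2750.7 × 1912 = 5259300 BTU

5259000 BTU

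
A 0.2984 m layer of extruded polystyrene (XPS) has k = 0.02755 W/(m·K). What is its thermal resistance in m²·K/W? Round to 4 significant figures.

R = L/k = 0.2984/0.02755 = 10.831 m²·K/W

10.83 m²·K/W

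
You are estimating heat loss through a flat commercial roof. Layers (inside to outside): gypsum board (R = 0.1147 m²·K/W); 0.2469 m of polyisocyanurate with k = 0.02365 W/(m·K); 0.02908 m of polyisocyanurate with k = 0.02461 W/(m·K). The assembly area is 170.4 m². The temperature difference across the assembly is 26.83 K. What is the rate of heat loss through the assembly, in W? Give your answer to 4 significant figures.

0.2469/0.02365 = 10.44
0.02908/0.02461 = 1.1816
R_total = 0.1147 + 10.44 + 1.1816 = 11.736 m²·K/W
Q = A·ΔT/R = 170.4 × 26.83 / 11.736 = 389.55 W

389.6 W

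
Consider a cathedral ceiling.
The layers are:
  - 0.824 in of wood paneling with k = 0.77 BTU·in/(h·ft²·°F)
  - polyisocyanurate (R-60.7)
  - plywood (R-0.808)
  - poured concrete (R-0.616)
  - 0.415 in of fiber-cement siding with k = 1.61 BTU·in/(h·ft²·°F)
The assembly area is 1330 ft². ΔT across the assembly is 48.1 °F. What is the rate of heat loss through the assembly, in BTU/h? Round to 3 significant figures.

0.824/0.77 = 1.07
0.415/1.61 = 0.2578
R_total = 1.07 + 60.7 + 0.808 + 0.616 + 0.2578 = 63.45 ft²·°F·h/BTU
Q = A·ΔT/R = 1330 × 48.1 / 63.45 = 1008 BTU/h

1010 BTU/h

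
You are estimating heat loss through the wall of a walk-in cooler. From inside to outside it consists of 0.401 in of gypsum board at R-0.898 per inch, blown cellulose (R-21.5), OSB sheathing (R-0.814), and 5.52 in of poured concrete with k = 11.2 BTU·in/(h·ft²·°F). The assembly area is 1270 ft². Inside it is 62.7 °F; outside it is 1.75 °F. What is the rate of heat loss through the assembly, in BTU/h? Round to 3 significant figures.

0.401 × 0.898 = 0.3601
5.52/11.2 = 0.4929
R_total = 0.3601 + 21.5 + 0.814 + 0.4929 = 23.17 ft²·°F·h/BTU
Q = A·ΔT/R = 1270 × (62.7 − 1.75) / 23.17 = 3341 BTU/h

3340 BTU/h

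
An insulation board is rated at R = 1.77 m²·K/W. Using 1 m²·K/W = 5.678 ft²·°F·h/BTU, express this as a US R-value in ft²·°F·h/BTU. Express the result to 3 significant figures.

10.1 ft²·°F·h/BTU

R_US = 1.77 × 5.678 = 10.05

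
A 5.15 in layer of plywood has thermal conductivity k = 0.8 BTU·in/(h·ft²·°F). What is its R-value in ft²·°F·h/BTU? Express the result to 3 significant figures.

R = L/k = 5.15/0.8 = 6.438 ft²·°F·h/BTU

6.44 ft²·°F·h/BTU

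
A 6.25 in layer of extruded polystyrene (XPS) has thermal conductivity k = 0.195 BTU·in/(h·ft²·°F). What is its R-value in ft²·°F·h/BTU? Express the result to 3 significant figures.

R = L/k = 6.25/0.195 = 32.05 ft²·°F·h/BTU

32.1 ft²·°F·h/BTU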